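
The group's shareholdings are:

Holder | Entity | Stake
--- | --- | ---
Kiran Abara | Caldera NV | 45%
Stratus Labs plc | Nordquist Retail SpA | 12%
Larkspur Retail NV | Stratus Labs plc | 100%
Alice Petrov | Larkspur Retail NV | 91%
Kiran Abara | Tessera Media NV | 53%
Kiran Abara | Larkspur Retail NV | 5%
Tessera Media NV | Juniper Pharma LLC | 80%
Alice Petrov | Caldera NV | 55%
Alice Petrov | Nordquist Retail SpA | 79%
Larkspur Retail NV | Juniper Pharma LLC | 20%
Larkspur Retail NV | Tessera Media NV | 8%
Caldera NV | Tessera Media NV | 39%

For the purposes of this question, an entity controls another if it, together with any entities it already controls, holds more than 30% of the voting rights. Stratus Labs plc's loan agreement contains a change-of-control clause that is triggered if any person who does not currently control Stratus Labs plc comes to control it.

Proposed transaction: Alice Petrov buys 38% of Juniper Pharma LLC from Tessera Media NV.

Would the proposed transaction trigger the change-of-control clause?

No

The purchase adds only to Alice's holdings (Tessera's stake shrinks), so Alice is the only person who could newly come to control Stratus.
Alice holds 91% of Larkspur, so Alice controls Larkspur.
Larkspur holds 100% of Stratus, so Alice controls Stratus.
So Alice already controls Stratus before the transaction.
After the purchase, Alice holds 38% of Juniper directly, and Tessera's stake falls to 42%.
Alice controlled Stratus already, so this is not a new person acquiring control; every other person's position is unchanged or reduced.
No new person acquires control, so the clause is not triggered.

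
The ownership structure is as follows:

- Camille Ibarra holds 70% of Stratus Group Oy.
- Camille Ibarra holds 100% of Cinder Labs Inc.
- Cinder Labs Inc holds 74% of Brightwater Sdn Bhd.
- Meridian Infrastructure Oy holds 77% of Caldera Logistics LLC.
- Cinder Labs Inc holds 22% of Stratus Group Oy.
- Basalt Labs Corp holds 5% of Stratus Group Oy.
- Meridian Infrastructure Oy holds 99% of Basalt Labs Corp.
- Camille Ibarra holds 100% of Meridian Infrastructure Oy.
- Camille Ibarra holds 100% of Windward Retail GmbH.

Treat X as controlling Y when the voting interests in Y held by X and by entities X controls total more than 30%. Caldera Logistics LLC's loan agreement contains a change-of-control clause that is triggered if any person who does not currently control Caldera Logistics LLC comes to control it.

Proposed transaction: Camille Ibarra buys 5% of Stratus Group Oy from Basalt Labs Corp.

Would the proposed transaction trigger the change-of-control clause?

The purchase adds only to Camille's holdings (Basalt's stake shrinks), so Camille is the only person who could newly come to control Caldera.
Camille holds 100% of Meridian, so Camille controls Meridian.
Meridian holds 77% of Caldera, so Camille controls Caldera.
So Camille already controls Caldera before the transaction.
After the purchase, Camille's direct stake in Stratus rises to 70% + 5% = 75%, and Basalt's stake falls to 0%.
Camille controlled Caldera already, so this is not a new person acquiring control; every other person's position is unchanged or reduced.
No new person acquires control, so the clause is not triggered.

No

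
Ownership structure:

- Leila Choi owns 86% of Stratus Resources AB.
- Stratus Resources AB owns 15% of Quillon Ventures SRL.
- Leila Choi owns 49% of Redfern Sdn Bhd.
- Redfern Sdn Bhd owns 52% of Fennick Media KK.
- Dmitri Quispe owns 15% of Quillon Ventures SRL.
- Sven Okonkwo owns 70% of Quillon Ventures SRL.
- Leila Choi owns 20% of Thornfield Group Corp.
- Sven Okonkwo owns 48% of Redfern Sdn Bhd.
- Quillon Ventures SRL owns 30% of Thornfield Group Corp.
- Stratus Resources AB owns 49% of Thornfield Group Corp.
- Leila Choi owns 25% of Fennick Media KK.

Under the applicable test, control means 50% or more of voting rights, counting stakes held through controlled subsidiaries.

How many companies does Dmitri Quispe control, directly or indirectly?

0

Dmitri's largest direct stake is 15% in Quillon, which does not meet the threshold.
Dmitri controls 0 companies.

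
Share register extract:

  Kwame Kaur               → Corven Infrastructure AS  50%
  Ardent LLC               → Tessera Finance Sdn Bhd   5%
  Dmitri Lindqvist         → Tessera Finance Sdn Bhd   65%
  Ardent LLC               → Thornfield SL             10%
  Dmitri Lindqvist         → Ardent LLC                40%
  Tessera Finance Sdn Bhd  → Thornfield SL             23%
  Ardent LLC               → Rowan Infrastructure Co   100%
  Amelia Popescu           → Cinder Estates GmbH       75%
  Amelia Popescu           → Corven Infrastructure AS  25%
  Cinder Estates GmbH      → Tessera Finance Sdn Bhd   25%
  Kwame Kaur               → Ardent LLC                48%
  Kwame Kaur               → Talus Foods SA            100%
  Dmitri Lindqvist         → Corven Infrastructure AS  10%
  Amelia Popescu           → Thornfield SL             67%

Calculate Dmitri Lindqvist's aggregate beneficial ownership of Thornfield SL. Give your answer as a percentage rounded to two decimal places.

19.41%

Dmitri reaches Thornfield along 3 paths.
Via Ardent: 40% × 10% = 4%.
Via Tessera: 65% × 23% = 14.95%.
Via Ardent → Tessera: 40% × 5% × 23% = 0.46%.
Total: 4% + 14.95% + 0.46% = 19.41%.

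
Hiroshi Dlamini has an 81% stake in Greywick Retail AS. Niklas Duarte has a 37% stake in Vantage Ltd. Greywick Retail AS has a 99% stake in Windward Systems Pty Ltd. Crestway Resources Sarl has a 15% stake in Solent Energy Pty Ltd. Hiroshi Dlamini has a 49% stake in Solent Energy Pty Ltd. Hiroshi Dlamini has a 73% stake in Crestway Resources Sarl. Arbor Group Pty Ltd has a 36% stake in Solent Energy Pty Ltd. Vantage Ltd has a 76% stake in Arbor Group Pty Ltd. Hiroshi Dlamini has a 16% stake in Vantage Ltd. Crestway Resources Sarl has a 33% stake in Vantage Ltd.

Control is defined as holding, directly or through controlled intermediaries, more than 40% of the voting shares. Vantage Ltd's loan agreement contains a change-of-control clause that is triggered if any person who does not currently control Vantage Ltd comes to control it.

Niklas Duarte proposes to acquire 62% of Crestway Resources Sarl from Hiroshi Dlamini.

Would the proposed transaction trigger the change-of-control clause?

Yes

The purchase adds only to Niklas's holdings (Hiroshi's stake shrinks), so Niklas is the only person who could newly come to control Vantage.
Niklas's largest direct stake is 37% in Vantage, which does not meet the threshold, so Niklas controls no company.
In Vantage, Niklas's side holds only 37%, not > 40%.
So before the transaction, Niklas does not control Vantage.
After the purchase, Niklas holds 62% of Crestway directly, and Hiroshi's stake falls to 11%.
Niklas holds 62% of Crestway, so Niklas controls Crestway.
Crestway and Niklas together hold 33% + 37% = 70% of Vantage, so Niklas controls Vantage.
Niklas did not control Vantage before and does after, so the clause is triggered.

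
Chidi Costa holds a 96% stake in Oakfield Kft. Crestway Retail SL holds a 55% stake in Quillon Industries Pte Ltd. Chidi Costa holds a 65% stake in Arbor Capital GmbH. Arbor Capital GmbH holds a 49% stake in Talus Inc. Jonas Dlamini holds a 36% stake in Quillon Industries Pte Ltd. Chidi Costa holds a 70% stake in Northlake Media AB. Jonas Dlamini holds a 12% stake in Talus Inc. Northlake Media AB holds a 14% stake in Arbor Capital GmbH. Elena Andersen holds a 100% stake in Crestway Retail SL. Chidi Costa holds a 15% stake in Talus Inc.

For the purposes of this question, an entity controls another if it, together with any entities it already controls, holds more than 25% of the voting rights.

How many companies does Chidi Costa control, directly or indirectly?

4

Chidi holds 70% of Northlake, so Chidi controls Northlake.
Chidi and Northlake together hold 65% + 14% = 79% of Arbor, so Chidi controls Arbor.
Chidi and Arbor together hold 15% + 49% = 64% of Talus, so Chidi controls Talus.
Chidi holds 96% of Oakfield, so Chidi controls Oakfield.
No other company's threshold is met.
Chidi controls 4 companies.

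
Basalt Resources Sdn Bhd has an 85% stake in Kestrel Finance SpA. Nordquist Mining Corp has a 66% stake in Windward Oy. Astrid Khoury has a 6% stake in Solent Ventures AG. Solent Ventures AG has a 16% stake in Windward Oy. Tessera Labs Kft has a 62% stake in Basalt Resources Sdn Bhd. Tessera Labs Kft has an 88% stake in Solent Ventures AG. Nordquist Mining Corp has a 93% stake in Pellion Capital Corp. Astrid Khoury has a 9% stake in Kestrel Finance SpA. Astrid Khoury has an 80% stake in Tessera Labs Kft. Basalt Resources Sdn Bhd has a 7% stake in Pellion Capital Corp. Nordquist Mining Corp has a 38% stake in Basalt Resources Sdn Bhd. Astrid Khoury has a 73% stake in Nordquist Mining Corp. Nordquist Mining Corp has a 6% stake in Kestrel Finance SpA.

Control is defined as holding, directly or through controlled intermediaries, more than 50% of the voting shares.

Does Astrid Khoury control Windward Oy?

Yes

Astrid holds 73% of Nordquist, so Astrid controls Nordquist.
Astrid holds 80% of Tessera, so Astrid controls Tessera.
Tessera and Astrid together hold 88% + 6% = 94% of Solent, so Astrid controls Solent.
Nordquist and Solent together hold 66% + 16% = 82% of Windward, so Astrid controls Windward.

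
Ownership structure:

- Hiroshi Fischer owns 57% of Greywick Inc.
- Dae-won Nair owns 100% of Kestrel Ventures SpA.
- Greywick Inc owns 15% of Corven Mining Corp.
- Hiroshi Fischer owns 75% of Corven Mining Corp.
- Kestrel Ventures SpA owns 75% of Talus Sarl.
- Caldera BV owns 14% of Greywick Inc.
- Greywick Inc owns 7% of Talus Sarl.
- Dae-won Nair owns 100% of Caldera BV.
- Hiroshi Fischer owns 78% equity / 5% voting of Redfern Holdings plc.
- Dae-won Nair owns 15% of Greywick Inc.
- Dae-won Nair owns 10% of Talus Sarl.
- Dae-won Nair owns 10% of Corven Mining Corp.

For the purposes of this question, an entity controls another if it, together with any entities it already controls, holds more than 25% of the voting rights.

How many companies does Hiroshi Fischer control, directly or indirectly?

Hiroshi holds 57% of Greywick, so Hiroshi controls Greywick.
Hiroshi and Greywick together hold 75% + 15% = 90% of Corven, so Hiroshi controls Corven.
No other company's threshold is met.
Hiroshi controls 2 companies.

2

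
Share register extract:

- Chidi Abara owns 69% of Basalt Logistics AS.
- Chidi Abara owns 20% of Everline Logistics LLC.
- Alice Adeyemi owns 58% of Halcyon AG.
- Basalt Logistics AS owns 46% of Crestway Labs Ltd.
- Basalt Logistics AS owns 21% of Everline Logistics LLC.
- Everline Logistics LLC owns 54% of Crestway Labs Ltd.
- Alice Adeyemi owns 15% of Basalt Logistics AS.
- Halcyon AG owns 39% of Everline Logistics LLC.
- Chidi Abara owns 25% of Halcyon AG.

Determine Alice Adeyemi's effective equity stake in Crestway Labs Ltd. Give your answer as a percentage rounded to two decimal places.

Alice reaches Crestway along 3 paths.
Via Basalt → Everline: 15% × 21% × 54% = 1.701%.
Via Halcyon → Everline: 58% × 39% × 54% = 12.2148%.
Via Basalt: 15% × 46% = 6.9%.
Total: 1.701% + 12.2148% + 6.9% = 20.8158%.
Rounded: 20.82%.

20.82%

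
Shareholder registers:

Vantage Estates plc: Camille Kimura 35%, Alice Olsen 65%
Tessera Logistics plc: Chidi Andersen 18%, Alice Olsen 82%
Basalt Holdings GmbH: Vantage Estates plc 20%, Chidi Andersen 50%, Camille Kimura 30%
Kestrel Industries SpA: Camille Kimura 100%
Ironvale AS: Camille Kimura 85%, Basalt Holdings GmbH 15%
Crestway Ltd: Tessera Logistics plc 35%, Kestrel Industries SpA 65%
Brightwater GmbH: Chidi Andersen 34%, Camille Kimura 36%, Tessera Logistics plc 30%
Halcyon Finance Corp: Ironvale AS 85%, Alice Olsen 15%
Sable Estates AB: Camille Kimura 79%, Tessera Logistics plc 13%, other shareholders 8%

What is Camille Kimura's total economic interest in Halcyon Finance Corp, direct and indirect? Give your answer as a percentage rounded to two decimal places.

Camille reaches Halcyon along 3 paths.
Via Ironvale: 85% × 85% = 72.25%.
Via Vantage → Basalt → Ironvale: 35% × 20% × 15% × 85% = 0.8925%.
Via Basalt → Ironvale: 30% × 15% × 85% = 3.825%.
Total: 72.25% + 0.8925% + 3.825% = 76.9675%.
Rounded: 76.97%.

76.97%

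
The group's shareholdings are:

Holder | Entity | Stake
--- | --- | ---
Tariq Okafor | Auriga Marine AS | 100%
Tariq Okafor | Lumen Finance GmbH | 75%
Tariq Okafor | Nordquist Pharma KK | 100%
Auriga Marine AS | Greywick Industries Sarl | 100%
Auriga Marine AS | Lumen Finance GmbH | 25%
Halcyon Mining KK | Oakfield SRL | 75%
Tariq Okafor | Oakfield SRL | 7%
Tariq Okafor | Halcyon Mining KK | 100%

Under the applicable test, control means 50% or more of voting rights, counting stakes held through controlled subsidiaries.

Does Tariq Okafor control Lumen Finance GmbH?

Yes

Tariq holds 100% of Auriga, so Tariq controls Auriga.
Tariq and Auriga together hold 75% + 25% = 100% of Lumen, so Tariq controls Lumen.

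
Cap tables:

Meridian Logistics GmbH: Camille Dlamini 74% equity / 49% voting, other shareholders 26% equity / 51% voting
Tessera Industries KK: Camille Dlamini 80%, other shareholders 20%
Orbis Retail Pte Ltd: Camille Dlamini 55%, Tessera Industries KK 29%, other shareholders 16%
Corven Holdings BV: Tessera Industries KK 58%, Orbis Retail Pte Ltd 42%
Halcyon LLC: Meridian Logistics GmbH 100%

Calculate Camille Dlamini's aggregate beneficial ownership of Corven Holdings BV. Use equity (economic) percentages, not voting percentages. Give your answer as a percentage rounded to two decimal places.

79.24%

Camille reaches Corven along 3 paths.
Via Tessera: 80% × 58% = 46.4%.
Via Orbis: 55% × 42% = 23.1%.
Via Tessera → Orbis: 80% × 29% × 42% = 9.744%.
Total: 46.4% + 23.1% + 9.744% = 79.244%.
Rounded: 79.24%.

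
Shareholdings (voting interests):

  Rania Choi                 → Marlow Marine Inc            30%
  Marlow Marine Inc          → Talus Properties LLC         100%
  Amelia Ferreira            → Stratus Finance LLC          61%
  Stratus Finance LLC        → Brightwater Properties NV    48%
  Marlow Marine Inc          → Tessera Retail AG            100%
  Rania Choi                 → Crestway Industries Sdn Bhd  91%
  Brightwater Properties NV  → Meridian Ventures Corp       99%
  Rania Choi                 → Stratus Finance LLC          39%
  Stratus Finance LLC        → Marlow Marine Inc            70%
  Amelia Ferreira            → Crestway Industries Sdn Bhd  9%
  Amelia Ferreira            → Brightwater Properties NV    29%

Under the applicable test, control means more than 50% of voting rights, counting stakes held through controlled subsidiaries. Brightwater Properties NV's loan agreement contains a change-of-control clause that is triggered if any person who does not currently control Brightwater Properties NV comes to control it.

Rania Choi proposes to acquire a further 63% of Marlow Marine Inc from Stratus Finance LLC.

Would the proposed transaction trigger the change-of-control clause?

No

The purchase adds only to Rania's holdings (Stratus's stake shrinks), so Rania is the only person who could newly come to control Brightwater.
Rania holds 91% of Crestway, so Rania controls Crestway.
Neither Rania nor any entity Rania controls holds any voting interest in Brightwater.
So before the transaction, Rania does not control Brightwater.
After the purchase, Rania's direct stake in Marlow rises to 30% + 63% = 93%, and Stratus's stake falls to 7%.
Rania holds 93% of Marlow, so Rania controls Marlow.
Marlow holds 100% of Tessera, so Rania controls Tessera.
Marlow holds 100% of Talus, so Rania controls Talus.
After the transaction, neither Rania nor any entity Rania controls holds a voting interest in Brightwater, so Rania still does not control it.
No new person acquires control, so the clause is not triggered.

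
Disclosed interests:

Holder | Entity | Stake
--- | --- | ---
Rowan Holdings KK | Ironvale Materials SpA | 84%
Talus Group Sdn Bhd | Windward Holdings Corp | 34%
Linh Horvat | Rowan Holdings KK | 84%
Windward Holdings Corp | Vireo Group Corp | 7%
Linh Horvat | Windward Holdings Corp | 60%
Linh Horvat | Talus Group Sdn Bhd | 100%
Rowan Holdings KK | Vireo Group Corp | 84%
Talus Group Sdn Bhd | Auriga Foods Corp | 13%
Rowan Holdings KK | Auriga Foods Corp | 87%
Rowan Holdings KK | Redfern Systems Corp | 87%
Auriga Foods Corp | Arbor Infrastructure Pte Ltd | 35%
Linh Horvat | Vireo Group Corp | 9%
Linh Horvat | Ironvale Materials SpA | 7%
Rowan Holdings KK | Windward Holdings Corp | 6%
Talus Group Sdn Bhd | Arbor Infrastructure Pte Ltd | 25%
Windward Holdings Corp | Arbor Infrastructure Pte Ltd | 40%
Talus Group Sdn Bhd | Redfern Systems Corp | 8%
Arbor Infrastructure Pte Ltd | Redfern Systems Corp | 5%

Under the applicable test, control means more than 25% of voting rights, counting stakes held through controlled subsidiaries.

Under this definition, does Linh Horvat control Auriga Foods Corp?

Linh holds 84% of Rowan, so Linh controls Rowan.
Linh holds 100% of Talus, so Linh controls Talus.
Talus and Rowan together hold 13% + 87% = 100% of Auriga, so Linh controls Auriga.

Yes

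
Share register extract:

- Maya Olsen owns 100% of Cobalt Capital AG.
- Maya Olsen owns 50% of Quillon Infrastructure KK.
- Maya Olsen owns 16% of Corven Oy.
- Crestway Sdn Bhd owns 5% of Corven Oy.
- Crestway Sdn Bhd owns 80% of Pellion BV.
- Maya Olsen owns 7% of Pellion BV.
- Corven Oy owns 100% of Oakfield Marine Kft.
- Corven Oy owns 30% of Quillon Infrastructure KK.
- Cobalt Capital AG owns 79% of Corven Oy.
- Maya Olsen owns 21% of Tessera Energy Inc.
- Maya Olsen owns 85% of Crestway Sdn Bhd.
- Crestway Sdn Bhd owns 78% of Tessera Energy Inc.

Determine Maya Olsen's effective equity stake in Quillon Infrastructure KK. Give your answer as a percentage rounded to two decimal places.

Maya reaches Quillon along 4 paths.
Direct stake: 50% = 50%.
Via Corven: 16% × 30% = 4.8%.
Via Crestway → Corven: 85% × 5% × 30% = 1.275%.
Via Cobalt → Corven: 100% × 79% × 30% = 23.7%.
Total: 50% + 4.8% + 1.275% + 23.7% = 79.775%.
Rounded: 79.78%.

79.78%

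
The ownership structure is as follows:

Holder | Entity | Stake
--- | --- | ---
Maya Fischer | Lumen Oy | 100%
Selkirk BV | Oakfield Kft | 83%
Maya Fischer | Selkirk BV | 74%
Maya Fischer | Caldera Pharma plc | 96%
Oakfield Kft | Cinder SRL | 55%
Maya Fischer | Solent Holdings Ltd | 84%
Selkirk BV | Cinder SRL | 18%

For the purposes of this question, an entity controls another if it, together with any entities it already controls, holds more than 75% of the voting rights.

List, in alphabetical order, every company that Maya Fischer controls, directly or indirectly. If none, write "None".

Maya holds 84% of Solent, so Maya controls Solent.
Maya holds 96% of Caldera, so Maya controls Caldera.
Maya holds 100% of Lumen, so Maya controls Lumen.
No other company's threshold is met.

Caldera Pharma plc, Lumen Oy, Solent Holdings Ltd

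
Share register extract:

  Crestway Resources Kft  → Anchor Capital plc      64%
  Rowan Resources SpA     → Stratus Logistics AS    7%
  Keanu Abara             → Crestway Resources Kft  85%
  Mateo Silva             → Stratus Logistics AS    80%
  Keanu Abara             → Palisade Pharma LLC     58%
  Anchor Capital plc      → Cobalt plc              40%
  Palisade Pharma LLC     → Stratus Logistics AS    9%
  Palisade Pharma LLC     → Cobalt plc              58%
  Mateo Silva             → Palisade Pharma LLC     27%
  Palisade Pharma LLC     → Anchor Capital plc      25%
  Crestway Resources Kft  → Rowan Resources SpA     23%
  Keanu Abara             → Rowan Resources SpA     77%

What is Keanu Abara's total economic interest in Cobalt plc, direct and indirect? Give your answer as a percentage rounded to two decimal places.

Keanu reaches Cobalt along 3 paths.
Via Palisade → Anchor: 58% × 25% × 40% = 5.8%.
Via Crestway → Anchor: 85% × 64% × 40% = 21.76%.
Via Palisade: 58% × 58% = 33.64%.
Total: 5.8% + 21.76% + 33.64% = 61.2%.
Rounded: 61.20%.

61.20%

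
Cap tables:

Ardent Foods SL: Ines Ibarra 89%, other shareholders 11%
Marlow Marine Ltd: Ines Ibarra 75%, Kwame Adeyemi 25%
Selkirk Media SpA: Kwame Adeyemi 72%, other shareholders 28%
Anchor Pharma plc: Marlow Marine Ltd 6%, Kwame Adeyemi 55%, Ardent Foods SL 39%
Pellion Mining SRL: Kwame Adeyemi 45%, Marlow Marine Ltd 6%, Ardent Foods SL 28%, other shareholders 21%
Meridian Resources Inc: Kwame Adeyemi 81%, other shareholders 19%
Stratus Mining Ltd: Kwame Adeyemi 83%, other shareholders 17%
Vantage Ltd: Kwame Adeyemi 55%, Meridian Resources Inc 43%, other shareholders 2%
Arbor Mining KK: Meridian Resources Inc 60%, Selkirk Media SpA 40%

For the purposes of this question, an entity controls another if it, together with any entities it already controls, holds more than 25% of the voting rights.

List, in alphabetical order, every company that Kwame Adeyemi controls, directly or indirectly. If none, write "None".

Anchor Pharma plc, Arbor Mining KK, Meridian Resources Inc, Pellion Mining SRL, Selkirk Media SpA, Stratus Mining Ltd, Vantage Ltd

Kwame holds 72% of Selkirk, so Kwame controls Selkirk.
Kwame holds 55% of Anchor, so Kwame controls Anchor.
Kwame holds 45% of Pellion, so Kwame controls Pellion.
Kwame holds 81% of Meridian, so Kwame controls Meridian.
Kwame holds 83% of Stratus, so Kwame controls Stratus.
Kwame and Meridian together hold 55% + 43% = 98% of Vantage, so Kwame controls Vantage.
Meridian and Selkirk together hold 60% + 40% = 100% of Arbor, so Kwame controls Arbor.
No other company's threshold is met.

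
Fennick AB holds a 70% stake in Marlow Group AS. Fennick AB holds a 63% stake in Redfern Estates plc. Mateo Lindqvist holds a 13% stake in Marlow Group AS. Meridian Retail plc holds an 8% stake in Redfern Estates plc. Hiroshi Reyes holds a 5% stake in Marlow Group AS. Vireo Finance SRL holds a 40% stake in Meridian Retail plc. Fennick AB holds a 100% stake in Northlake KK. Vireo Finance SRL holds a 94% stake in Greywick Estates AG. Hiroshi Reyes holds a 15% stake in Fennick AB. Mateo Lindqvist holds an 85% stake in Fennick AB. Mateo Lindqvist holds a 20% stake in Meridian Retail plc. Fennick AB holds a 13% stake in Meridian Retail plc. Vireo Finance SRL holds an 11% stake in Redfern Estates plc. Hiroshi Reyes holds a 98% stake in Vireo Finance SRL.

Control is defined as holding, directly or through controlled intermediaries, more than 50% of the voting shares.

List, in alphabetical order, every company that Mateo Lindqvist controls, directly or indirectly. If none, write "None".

Mateo holds 85% of Fennick, so Mateo controls Fennick.
Fennick and Mateo together hold 70% + 13% = 83% of Marlow, so Mateo controls Marlow.
Fennick holds 100% of Northlake, so Mateo controls Northlake.
Fennick holds 63% of Redfern, so Mateo controls Redfern.
No other company's threshold is met.

Fennick AB, Marlow Group AS, Northlake KK, Redfern Estates plc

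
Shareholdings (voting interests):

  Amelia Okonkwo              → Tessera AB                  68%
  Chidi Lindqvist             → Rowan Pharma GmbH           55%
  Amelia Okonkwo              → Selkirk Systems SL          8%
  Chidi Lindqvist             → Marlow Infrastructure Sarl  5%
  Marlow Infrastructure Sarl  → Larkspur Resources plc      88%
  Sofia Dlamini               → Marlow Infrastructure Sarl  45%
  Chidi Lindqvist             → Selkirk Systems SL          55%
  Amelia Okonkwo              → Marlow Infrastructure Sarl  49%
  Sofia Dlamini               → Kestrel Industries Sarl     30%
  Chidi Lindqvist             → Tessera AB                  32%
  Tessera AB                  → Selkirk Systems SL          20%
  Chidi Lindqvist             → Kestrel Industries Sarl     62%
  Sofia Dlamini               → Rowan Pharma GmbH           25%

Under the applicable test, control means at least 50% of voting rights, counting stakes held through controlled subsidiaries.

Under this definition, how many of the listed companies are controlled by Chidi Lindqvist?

3

Chidi holds 62% of Kestrel, so Chidi controls Kestrel.
Chidi holds 55% of Rowan, so Chidi controls Rowan.
Chidi holds 55% of Selkirk, so Chidi controls Selkirk.
No other company's threshold is met.
Chidi controls 3 companies.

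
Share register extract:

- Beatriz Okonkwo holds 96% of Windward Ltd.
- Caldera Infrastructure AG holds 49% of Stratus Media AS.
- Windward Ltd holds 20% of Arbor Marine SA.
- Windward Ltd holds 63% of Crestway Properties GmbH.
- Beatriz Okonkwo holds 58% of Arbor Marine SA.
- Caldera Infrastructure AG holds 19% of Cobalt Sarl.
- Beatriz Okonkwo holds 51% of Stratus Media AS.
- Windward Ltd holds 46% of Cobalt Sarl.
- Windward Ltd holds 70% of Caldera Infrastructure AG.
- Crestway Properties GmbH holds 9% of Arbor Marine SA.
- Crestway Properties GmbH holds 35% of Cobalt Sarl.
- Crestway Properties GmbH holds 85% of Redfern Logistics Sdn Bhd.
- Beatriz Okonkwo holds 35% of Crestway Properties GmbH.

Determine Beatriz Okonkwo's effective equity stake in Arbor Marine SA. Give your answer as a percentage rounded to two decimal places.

85.79%

Beatriz reaches Arbor along 4 paths.
Via Windward: 96% × 20% = 19.2%.
Via Crestway: 35% × 9% = 3.15%.
Via Windward → Crestway: 96% × 63% × 9% = 5.4432%.
Direct stake: 58% = 58%.
Total: 19.2% + 3.15% + 5.4432% + 58% = 85.7932%.
Rounded: 85.79%.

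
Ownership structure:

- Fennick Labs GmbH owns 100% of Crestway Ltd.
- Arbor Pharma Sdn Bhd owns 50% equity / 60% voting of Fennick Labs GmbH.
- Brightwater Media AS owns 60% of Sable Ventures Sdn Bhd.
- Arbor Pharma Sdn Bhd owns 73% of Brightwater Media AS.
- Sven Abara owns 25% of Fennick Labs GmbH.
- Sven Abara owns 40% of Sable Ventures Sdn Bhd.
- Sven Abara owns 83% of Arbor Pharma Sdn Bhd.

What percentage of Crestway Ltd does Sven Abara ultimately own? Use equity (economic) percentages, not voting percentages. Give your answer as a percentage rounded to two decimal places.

Sven reaches Crestway along 2 paths.
Via Arbor → Fennick: 83% × 50% × 100% = 41.5%.
Via Fennick: 25% × 100% = 25%.
Total: 41.5% + 25% = 66.5%.
Rounded: 66.50%.

66.50%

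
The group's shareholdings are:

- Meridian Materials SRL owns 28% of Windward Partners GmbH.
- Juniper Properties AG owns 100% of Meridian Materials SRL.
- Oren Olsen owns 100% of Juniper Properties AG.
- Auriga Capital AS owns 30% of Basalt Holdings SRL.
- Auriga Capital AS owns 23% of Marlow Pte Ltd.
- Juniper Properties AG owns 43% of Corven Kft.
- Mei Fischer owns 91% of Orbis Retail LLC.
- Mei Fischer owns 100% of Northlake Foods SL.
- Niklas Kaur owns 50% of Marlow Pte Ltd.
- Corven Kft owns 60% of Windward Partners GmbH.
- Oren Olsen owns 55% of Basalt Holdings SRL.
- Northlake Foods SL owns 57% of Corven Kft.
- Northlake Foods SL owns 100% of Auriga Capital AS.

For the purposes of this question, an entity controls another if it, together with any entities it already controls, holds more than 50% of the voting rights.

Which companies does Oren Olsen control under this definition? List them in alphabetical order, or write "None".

Basalt Holdings SRL, Juniper Properties AG, Meridian Materials SRL

Oren holds 100% of Juniper, so Oren controls Juniper.
Oren holds 55% of Basalt, so Oren controls Basalt.
Juniper holds 100% of Meridian, so Oren controls Meridian.
No other company's threshold is met.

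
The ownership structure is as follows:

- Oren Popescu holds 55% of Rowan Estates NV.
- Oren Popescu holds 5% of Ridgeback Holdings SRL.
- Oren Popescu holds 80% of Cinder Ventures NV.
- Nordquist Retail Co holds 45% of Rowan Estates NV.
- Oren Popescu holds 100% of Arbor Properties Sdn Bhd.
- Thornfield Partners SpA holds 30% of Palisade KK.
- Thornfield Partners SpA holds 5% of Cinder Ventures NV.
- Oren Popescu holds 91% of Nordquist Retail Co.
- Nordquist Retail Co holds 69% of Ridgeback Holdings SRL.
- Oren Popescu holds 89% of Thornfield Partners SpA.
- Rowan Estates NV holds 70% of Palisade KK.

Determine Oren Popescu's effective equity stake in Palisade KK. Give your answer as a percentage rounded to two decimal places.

93.87%

Oren reaches Palisade along 3 paths.
Via Nordquist → Rowan: 91% × 45% × 70% = 28.665%.
Via Rowan: 55% × 70% = 38.5%.
Via Thornfield: 89% × 30% = 26.7%.
Total: 28.665% + 38.5% + 26.7% = 93.865%.
Rounded: 93.87%.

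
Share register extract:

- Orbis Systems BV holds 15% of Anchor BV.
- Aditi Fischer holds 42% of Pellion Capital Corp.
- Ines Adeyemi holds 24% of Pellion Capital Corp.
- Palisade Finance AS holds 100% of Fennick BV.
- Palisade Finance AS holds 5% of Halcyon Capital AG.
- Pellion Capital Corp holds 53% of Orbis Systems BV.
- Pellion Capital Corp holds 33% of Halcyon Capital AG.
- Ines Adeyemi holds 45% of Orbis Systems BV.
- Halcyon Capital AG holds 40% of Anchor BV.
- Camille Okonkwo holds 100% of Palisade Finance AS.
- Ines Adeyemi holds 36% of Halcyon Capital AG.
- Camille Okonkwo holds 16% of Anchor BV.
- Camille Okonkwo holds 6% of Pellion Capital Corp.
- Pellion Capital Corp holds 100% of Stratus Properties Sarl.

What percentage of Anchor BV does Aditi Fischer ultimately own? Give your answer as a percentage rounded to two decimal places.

Aditi reaches Anchor along 2 paths.
Via Pellion → Halcyon: 42% × 33% × 40% = 5.544%.
Via Pellion → Orbis: 42% × 53% × 15% = 3.339%.
Total: 5.544% + 3.339% = 8.883%.
Rounded: 8.88%.

8.88%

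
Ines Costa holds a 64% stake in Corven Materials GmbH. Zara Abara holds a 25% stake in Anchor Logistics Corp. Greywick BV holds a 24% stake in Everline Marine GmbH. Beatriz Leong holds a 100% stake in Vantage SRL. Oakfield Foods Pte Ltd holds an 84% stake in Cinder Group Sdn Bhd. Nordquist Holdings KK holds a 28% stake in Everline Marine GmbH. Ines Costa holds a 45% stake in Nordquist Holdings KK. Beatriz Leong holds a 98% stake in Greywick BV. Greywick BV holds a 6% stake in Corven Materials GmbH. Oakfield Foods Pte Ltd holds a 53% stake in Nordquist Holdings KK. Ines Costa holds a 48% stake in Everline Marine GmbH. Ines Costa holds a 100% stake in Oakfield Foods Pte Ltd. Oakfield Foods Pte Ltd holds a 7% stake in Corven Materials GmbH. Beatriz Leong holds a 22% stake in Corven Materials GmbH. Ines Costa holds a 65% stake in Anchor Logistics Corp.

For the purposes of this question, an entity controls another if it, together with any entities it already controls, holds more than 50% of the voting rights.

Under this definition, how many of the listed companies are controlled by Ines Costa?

Ines holds 100% of Oakfield, so Ines controls Oakfield.
Oakfield and Ines together hold 7% + 64% = 71% of Corven, so Ines controls Corven.
Oakfield holds 84% of Cinder, so Ines controls Cinder.
Ines and Oakfield together hold 45% + 53% = 98% of Nordquist, so Ines controls Nordquist.
Ines and Nordquist together hold 48% + 28% = 76% of Everline, so Ines controls Everline.
Ines holds 65% of Anchor, so Ines controls Anchor.
No other company's threshold is met.
Ines controls 6 companies.

6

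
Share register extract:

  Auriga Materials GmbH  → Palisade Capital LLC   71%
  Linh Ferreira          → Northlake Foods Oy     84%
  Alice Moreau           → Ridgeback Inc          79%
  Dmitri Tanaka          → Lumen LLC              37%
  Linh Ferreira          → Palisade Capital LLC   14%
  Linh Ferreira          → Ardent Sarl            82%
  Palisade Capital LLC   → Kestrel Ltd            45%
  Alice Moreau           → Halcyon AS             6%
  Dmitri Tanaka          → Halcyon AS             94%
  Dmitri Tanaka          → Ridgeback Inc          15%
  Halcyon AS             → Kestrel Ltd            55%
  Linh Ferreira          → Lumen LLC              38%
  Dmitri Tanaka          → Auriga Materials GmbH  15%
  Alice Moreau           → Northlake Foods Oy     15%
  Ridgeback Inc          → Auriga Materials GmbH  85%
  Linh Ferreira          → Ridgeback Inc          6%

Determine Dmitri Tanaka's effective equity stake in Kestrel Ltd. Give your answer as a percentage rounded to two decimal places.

60.57%

Dmitri reaches Kestrel along 3 paths.
Via Ridgeback → Auriga → Palisade: 15% × 85% × 71% × 45% = 4.073625%.
Via Auriga → Palisade: 15% × 71% × 45% = 4.7925%.
Via Halcyon: 94% × 55% = 51.7%.
Total: 4.073625% + 4.7925% + 51.7% = 60.566125%.
Rounded: 60.57%.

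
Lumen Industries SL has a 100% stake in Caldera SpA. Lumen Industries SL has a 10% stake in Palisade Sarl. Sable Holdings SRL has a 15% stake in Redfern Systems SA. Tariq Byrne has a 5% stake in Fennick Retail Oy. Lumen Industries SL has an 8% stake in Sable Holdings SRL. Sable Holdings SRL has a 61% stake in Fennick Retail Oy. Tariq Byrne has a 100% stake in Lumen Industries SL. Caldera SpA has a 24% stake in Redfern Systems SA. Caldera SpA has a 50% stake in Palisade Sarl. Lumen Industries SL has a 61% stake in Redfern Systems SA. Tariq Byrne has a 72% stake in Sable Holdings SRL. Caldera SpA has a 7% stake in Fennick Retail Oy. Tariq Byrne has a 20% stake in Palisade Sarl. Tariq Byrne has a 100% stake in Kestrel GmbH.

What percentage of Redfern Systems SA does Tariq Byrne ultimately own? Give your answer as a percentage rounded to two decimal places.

97.00%

Tariq reaches Redfern along 4 paths.
Via Lumen → Sable: 100% × 8% × 15% = 1.2%.
Via Sable: 72% × 15% = 10.8%.
Via Lumen → Caldera: 100% × 100% × 24% = 24%.
Via Lumen: 100% × 61% = 61%.
Total: 1.2% + 10.8% + 24% + 61% = 97%.
Rounded: 97.00%.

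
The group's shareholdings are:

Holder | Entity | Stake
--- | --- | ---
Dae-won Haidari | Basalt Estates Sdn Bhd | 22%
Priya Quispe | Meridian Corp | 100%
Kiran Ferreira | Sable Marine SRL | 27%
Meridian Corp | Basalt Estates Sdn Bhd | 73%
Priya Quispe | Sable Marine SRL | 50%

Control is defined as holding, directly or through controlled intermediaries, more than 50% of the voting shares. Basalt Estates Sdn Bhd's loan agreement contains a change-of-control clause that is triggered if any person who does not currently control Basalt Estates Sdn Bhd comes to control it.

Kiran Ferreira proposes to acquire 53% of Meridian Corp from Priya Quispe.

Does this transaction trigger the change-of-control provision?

Yes

The purchase adds only to Kiran's holdings (Priya's stake shrinks), so Kiran is the only person who could newly come to control Basalt.
Kiran's largest direct stake is 27% in Sable, which does not meet the threshold, so Kiran controls no company.
Neither Kiran nor any entity Kiran controls holds any voting interest in Basalt.
So before the transaction, Kiran does not control Basalt.
After the purchase, Kiran holds 53% of Meridian directly, and Priya's stake falls to 47%.
Kiran holds 53% of Meridian, so Kiran controls Meridian.
Meridian holds 73% of Basalt, so Kiran controls Basalt.
Kiran did not control Basalt before and does after, so the clause is triggered.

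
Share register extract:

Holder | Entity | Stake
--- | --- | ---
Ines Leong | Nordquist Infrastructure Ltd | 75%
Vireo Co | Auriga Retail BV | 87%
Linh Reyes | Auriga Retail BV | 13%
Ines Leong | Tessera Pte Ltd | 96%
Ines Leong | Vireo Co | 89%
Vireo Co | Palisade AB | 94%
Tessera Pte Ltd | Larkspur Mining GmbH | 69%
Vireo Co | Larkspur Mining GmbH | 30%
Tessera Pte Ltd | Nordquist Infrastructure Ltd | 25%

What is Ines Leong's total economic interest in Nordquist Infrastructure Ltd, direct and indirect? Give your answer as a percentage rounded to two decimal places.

Ines reaches Nordquist along 2 paths.
Direct stake: 75% = 75%.
Via Tessera: 96% × 25% = 24%.
Total: 75% + 24% = 99%.
Rounded: 99.00%.

99.00%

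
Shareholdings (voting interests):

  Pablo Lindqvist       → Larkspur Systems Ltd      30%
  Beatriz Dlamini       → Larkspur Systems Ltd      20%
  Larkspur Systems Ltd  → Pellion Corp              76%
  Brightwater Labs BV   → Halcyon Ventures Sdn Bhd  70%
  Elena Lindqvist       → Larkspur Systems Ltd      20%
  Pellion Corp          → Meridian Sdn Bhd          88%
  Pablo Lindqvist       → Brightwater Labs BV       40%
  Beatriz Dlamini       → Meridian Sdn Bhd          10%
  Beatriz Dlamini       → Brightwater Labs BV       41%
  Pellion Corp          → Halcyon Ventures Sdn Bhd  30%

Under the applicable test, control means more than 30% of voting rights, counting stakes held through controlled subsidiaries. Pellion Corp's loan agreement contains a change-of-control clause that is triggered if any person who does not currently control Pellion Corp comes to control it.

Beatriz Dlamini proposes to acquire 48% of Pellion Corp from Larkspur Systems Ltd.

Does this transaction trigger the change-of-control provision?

The purchase adds only to Beatriz's holdings (Larkspur's stake shrinks), so Beatriz is the only person who could newly come to control Pellion.
Beatriz holds 41% of Brightwater, so Beatriz controls Brightwater.
Brightwater holds 70% of Halcyon, so Beatriz controls Halcyon.
Neither Beatriz nor any entity Beatriz controls holds any voting interest in Pellion.
So before the transaction, Beatriz does not control Pellion.
After the purchase, Beatriz holds 48% of Pellion directly, and Larkspur's stake falls to 28%.
Beatriz holds 48% of Pellion, so Beatriz controls Pellion.
Beatriz did not control Pellion before and does after, so the clause is triggered.

Yes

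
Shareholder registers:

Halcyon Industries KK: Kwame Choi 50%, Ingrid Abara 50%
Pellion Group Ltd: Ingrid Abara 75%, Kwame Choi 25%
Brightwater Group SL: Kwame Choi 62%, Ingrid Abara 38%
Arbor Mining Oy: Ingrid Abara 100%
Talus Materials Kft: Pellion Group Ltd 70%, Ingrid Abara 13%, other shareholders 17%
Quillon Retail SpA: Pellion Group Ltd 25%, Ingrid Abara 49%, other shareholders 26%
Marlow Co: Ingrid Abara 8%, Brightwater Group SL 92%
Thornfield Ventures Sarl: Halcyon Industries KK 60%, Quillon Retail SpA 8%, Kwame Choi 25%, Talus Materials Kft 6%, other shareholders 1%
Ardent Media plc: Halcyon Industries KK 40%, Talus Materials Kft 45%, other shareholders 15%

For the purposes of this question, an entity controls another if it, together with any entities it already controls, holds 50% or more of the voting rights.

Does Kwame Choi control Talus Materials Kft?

No

Kwame holds 50% of Halcyon, so Kwame controls Halcyon.
Kwame holds 62% of Brightwater, so Kwame controls Brightwater.
Brightwater holds 92% of Marlow, so Kwame controls Marlow.
Halcyon and Kwame together hold 60% + 25% = 85% of Thornfield, so Kwame controls Thornfield.
Neither Kwame nor any entity Kwame controls holds any voting interest in Talus.
So Kwame does not control Talus.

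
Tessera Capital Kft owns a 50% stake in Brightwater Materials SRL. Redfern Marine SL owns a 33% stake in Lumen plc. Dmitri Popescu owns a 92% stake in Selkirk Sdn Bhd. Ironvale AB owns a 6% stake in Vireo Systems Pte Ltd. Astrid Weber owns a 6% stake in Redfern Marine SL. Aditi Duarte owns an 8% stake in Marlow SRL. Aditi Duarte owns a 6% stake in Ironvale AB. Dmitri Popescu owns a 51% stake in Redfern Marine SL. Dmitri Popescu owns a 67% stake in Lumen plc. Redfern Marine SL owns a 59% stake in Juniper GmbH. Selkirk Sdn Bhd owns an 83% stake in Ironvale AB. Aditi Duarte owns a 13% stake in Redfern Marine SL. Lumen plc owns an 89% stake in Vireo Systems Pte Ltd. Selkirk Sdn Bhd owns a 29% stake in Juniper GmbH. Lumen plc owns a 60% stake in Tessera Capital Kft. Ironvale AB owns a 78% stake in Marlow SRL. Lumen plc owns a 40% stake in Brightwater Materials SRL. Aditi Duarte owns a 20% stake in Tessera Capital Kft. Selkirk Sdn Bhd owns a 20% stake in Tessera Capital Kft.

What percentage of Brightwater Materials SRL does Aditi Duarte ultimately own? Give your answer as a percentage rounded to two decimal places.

13.00%

Aditi reaches Brightwater along 3 paths.
Via Tessera: 20% × 50% = 10%.
Via Redfern → Lumen → Tessera: 13% × 33% × 60% × 50% = 1.287%.
Via Redfern → Lumen: 13% × 33% × 40% = 1.716%.
Total: 10% + 1.287% + 1.716% = 13.003%.
Rounded: 13.00%.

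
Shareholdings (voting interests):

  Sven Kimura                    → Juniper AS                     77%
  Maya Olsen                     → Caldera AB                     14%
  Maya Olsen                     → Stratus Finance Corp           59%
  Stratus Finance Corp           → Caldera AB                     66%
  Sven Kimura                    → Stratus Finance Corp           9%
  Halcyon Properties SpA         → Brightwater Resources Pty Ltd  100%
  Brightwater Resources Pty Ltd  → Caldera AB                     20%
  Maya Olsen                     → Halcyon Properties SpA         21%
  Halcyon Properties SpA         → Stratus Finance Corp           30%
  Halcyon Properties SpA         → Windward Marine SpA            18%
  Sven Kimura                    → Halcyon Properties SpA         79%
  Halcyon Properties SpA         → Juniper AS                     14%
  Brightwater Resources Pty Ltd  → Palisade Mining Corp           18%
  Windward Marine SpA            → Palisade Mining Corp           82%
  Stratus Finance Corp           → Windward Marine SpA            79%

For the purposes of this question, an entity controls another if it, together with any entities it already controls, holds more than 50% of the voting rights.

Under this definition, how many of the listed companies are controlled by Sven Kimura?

Sven holds 79% of Halcyon, so Sven controls Halcyon.
Halcyon holds 100% of Brightwater, so Sven controls Brightwater.
Sven and Halcyon together hold 77% + 14% = 91% of Juniper, so Sven controls Juniper.
No other company's threshold is met.
Sven controls 3 companies.

3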